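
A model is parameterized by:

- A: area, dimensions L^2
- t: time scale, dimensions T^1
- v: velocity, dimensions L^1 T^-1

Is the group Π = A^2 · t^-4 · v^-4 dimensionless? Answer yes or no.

Sum the exponent of each base dimension across the product:
  M: 2·[A]_M − 4·[t]_M − 4·[v]_M = 2·(0) − 4·(0) − 4·(0) = 0
  L: 2·[A]_L − 4·[t]_L − 4·[v]_L = 2·(2) − 4·(0) − 4·(1) = 0
  T: 2·[A]_T − 4·[t]_T − 4·[v]_T = 2·(0) − 4·(1) − 4·(-1) = 0
All base exponents vanish — dimensionless.

yes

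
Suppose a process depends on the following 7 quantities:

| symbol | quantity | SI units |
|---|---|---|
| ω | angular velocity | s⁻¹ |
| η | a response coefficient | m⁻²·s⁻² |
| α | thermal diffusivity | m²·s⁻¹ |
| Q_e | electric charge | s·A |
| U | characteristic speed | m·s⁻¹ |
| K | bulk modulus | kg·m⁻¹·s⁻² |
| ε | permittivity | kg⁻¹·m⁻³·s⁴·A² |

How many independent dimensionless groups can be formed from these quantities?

There are 7 variables and 4 base dimensions (M, L, T, I).
The dimension matrix has rank 4.
Independent dimensionless groups: 7 − 4 = 3.

3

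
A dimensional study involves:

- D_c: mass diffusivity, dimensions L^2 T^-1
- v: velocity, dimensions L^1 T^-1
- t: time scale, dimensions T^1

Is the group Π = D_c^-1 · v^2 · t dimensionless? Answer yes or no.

Sum the exponent of each base dimension across the product:
  M: −[D_c]_M + 2·[v]_M + [t]_M = −(0) + 2·(0) + (0) = 0
  L: −[D_c]_L + 2·[v]_L + [t]_L = −(2) + 2·(1) + (0) = 0
  T: −[D_c]_T + 2·[v]_T + [t]_T = −(-1) + 2·(-1) + (1) = 0
All base exponents vanish — dimensionless.

yes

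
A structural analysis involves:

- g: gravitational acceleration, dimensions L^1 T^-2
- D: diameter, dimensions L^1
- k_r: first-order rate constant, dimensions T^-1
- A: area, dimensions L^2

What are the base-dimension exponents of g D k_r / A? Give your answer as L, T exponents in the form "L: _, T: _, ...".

L: 0, T: -3

Collect each base-dimension exponent across the product:
  L: (1) + (1) + (0) − (2) = 0
  T: (-2) + (0) + (-1) − (0) = -3
So the dimensions are [T⁻³].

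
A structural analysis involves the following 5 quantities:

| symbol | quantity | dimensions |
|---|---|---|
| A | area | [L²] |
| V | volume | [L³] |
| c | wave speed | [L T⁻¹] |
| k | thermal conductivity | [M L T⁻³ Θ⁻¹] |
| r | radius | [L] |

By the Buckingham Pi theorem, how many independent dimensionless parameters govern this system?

There are 5 variables and 4 base dimensions (M, L, T, Θ).
The dimension matrix has rank 3 (less than 4: the dimension vectors are linearly dependent).
Independent dimensionless groups: 5 − 3 = 2.

2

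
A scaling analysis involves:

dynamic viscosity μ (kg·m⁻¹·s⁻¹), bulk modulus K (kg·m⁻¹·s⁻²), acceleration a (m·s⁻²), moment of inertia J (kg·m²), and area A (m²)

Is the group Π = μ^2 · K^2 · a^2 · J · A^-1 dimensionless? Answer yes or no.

Sum the exponent of each base dimension across the product:
  M: 2·[μ]_M + 2·[K]_M + 2·[a]_M + [J]_M − [A]_M = 2·(1) + 2·(1) + 2·(0) + (1) − (0) = 5
  L: 2·[μ]_L + 2·[K]_L + 2·[a]_L + [J]_L − [A]_L = 2·(-1) + 2·(-1) + 2·(1) + (2) − (2) = -2
  T: 2·[μ]_T + 2·[K]_T + 2·[a]_T + [J]_T − [A]_T = 2·(-1) + 2·(-2) + 2·(-2) + (0) − (0) = -10
Net dimensions [M⁵ L⁻² T⁻¹⁰] ≠ [1] — not dimensionless.

no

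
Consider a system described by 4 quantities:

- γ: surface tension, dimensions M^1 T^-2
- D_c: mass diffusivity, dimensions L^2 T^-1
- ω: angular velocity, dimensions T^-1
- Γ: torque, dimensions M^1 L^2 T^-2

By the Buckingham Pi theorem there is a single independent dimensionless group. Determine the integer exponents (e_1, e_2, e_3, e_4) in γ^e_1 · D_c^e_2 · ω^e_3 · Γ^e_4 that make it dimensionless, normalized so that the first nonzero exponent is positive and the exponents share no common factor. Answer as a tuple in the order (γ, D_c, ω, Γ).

(1, 1, -1, -1)

M: e_1·(1) + e_2·(0) + e_3·(0) + e_4·(1) = 0
L: e_1·(0) + e_2·(2) + e_3·(0) + e_4·(2) = 0
T: e_1·(-2) + e_2·(-1) + e_3·(-1) + e_4·(-2) = 0
Solving this homogeneous linear system for the smallest-integer solution (first nonzero entry positive) gives (1, 1, -1, -1).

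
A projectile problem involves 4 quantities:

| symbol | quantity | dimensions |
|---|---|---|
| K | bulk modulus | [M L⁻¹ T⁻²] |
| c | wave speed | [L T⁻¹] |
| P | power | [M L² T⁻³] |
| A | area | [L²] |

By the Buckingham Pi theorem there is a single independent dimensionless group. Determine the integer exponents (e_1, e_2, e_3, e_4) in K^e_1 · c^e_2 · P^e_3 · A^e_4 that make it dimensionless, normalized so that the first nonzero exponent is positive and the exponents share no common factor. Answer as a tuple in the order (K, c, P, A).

M: e_1·(1) + e_2·(0) + e_3·(1) + e_4·(0) = 0
L: e_1·(-1) + e_2·(1) + e_3·(2) + e_4·(2) = 0
T: e_1·(-2) + e_2·(-1) + e_3·(-3) + e_4·(0) = 0
Solving this homogeneous linear system for the smallest-integer solution (first nonzero entry positive) gives (1, 1, -1, 1).

(1, 1, -1, 1)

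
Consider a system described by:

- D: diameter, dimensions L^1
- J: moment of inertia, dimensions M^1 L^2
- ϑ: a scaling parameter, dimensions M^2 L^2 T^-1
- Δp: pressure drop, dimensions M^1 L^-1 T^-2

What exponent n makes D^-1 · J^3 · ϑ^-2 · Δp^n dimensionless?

1

Balance the M exponent: (1)·n from Δp, plus −(0) + 3·(1) − 2·(2) = -1 from the rest, must sum to zero.
n − 1 = 0, so n = 1.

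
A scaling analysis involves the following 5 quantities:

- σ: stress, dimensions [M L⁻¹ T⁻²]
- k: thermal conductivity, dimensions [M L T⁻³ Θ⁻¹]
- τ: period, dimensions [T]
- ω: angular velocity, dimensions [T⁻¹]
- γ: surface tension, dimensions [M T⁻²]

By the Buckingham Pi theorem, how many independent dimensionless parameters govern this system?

There are 5 variables and 4 base dimensions (M, L, T, Θ).
The dimension matrix has rank 4.
Independent dimensionless groups: 5 − 4 = 1.

1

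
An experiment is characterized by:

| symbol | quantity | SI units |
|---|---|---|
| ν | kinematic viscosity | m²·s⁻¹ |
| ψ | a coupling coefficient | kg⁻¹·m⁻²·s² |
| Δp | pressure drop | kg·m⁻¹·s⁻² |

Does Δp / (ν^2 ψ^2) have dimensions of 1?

no

Sum the exponent of each base dimension across the product:
  M: −2·[ν]_M − 2·[ψ]_M + [Δp]_M = −2·(0) − 2·(-1) + (1) = 3
  L: −2·[ν]_L − 2·[ψ]_L + [Δp]_L = −2·(2) − 2·(-2) + (-1) = -1
  T: −2·[ν]_T − 2·[ψ]_T + [Δp]_T = −2·(-1) − 2·(2) + (-2) = -4
Net dimensions [M³ L⁻¹ T⁻⁴] ≠ [1] — not dimensionless.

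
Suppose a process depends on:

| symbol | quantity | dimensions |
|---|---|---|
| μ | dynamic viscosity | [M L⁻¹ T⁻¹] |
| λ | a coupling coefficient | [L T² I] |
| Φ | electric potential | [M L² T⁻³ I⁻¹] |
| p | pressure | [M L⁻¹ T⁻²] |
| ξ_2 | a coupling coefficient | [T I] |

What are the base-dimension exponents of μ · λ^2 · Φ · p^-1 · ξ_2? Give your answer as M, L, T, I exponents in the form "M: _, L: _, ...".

M: 1, L: 4, T: 3, I: 2

Collect each base-dimension exponent across the product:
  M: (1) + 2·(0) + (1) − (1) + (0) = 1
  L: (-1) + 2·(1) + (2) − (-1) + (0) = 4
  T: (-1) + 2·(2) + (-3) − (-2) + (1) = 3
  I: (0) + 2·(1) + (-1) − (0) + (1) = 2
So the dimensions are [M L⁴ T³ I²].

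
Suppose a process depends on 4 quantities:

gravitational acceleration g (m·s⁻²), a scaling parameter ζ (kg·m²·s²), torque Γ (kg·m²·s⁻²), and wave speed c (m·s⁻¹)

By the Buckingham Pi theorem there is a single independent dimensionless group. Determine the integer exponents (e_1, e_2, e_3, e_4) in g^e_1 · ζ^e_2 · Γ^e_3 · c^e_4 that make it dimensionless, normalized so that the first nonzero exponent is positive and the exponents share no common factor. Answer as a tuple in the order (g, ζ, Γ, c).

(4, 1, -1, -4)

M: e_1·(0) + e_2·(1) + e_3·(1) + e_4·(0) = 0
L: e_1·(1) + e_2·(2) + e_3·(2) + e_4·(1) = 0
T: e_1·(-2) + e_2·(2) + e_3·(-2) + e_4·(-1) = 0
Solving this homogeneous linear system for the smallest-integer solution (first nonzero entry positive) gives (4, 1, -1, -4).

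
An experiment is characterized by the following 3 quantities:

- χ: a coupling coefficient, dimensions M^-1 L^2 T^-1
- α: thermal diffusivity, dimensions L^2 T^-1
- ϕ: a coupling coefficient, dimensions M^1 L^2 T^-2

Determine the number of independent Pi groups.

0

There are 3 variables and 3 base dimensions (M, L, T).
The dimension matrix has rank 3.
Independent dimensionless groups: 3 − 3 = 0.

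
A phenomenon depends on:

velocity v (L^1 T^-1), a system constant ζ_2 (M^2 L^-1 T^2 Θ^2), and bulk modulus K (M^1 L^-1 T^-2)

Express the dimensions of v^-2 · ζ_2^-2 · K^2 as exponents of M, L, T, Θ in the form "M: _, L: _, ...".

M: -2, L: -2, T: -6, Θ: -4

Collect each base-dimension exponent across the product:
  M: −2·(0) − 2·(2) + 2·(1) = -2
  L: −2·(1) − 2·(-1) + 2·(-1) = -2
  T: −2·(-1) − 2·(2) + 2·(-2) = -6
  Θ: −2·(0) − 2·(2) + 2·(0) = -4
So the dimensions are [M⁻² L⁻² T⁻⁶ Θ⁻⁴].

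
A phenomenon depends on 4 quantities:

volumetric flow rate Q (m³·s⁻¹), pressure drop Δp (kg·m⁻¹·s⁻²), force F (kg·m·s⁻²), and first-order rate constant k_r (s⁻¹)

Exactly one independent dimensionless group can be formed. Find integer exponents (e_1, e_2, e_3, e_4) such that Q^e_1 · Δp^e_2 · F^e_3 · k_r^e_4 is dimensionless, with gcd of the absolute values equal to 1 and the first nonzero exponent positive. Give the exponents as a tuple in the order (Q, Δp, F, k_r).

M: e_1·(0) + e_2·(1) + e_3·(1) + e_4·(0) = 0
L: e_1·(3) + e_2·(-1) + e_3·(1) + e_4·(0) = 0
T: e_1·(-1) + e_2·(-2) + e_3·(-2) + e_4·(-1) = 0
Solving this homogeneous linear system for the smallest-integer solution (first nonzero entry positive) gives (2, 3, -3, -2).

(2, 3, -3, -2)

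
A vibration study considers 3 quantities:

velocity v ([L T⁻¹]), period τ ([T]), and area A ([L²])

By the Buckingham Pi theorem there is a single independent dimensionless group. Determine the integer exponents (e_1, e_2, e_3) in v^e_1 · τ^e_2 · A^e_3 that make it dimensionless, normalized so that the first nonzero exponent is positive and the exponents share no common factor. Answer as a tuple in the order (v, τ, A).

L: e_1·(1) + e_2·(0) + e_3·(2) = 0
T: e_1·(-1) + e_2·(1) + e_3·(0) = 0
Solving this homogeneous linear system for the smallest-integer solution (first nonzero entry positive) gives (2, 2, -1).

(2, 2, -1)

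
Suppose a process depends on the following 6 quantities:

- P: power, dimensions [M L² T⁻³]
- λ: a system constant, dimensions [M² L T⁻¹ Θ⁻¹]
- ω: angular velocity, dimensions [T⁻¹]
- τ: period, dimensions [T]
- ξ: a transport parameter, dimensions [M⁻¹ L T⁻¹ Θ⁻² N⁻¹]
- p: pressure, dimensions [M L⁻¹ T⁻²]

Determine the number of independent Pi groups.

There are 6 variables and 5 base dimensions (M, L, T, Θ, N).
The dimension matrix has rank 5.
Independent dimensionless groups: 6 − 5 = 1.

1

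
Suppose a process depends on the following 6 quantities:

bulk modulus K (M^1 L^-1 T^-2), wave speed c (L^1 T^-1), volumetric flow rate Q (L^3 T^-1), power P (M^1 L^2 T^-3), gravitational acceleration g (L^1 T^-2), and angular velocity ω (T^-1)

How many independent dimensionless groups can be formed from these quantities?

3

There are 6 variables and 3 base dimensions (M, L, T).
The dimension matrix has rank 3.
Independent dimensionless groups: 6 − 3 = 3.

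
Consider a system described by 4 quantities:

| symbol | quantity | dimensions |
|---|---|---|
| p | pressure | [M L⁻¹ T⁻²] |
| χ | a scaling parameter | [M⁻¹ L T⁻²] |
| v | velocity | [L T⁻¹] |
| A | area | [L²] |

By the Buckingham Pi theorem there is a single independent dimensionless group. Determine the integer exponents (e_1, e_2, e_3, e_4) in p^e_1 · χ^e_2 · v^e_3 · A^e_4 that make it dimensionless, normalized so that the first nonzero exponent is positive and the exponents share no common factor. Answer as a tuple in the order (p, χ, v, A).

M: e_1·(1) + e_2·(-1) + e_3·(0) + e_4·(0) = 0
L: e_1·(-1) + e_2·(1) + e_3·(1) + e_4·(2) = 0
T: e_1·(-2) + e_2·(-2) + e_3·(-1) + e_4·(0) = 0
Solving this homogeneous linear system for the smallest-integer solution (first nonzero entry positive) gives (1, 1, -4, 2).

(1, 1, -4, 2)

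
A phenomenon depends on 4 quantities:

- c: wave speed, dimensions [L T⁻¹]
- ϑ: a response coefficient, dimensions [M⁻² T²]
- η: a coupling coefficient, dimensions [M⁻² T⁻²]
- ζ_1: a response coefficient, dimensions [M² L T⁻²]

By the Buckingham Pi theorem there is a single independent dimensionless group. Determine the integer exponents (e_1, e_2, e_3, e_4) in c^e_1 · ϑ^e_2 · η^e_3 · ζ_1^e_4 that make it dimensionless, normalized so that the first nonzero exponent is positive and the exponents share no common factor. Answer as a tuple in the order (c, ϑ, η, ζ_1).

M: e_1·(0) + e_2·(-2) + e_3·(-2) + e_4·(2) = 0
L: e_1·(1) + e_2·(0) + e_3·(0) + e_4·(1) = 0
T: e_1·(-1) + e_2·(2) + e_3·(-2) + e_4·(-2) = 0
Solving this homogeneous linear system for the smallest-integer solution (first nonzero entry positive) gives (4, -3, -1, -4).

(4, -3, -1, -4)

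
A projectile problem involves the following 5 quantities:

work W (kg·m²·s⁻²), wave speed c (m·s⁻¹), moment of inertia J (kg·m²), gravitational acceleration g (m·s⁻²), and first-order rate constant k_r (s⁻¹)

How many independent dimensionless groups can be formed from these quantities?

There are 5 variables and 3 base dimensions (M, L, T).
The dimension matrix has rank 3.
Independent dimensionless groups: 5 − 3 = 2.

2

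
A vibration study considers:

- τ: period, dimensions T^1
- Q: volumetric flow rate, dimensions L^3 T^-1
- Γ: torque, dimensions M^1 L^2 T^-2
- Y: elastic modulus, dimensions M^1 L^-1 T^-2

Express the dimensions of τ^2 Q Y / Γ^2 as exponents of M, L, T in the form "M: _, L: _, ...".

Collect each base-dimension exponent across the product:
  M: 2·(0) + (0) − 2·(1) + (1) = -1
  L: 2·(0) + (3) − 2·(2) + (-1) = -2
  T: 2·(1) + (-1) − 2·(-2) + (-2) = 3
So the dimensions are [M⁻¹ L⁻² T³].

M: -1, L: -2, T: 3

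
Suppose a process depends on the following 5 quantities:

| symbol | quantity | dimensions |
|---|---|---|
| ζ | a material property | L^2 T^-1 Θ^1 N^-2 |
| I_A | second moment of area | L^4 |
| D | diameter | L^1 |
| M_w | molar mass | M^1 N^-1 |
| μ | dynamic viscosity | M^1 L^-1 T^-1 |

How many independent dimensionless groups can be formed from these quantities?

1

There are 5 variables and 5 base dimensions (M, L, T, Θ, N).
The dimension matrix has rank 4 (less than 5: the dimension vectors are linearly dependent).
Independent dimensionless groups: 5 − 4 = 1.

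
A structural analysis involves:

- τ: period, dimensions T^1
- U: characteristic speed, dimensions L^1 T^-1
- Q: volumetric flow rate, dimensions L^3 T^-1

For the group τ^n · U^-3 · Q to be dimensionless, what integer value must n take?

Balance the T exponent: (1)·n from τ, plus −3·(-1) + (-1) = 2 from the rest, must sum to zero.
n + 2 = 0, so n = -2.

-2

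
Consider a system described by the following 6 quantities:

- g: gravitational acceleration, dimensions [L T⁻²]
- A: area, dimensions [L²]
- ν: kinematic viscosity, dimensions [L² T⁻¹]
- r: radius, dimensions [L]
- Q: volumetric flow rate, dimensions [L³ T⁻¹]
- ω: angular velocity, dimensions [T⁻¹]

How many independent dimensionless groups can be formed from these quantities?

There are 6 variables and 2 base dimensions (L, T).
The dimension matrix has rank 2.
Independent dimensionless groups: 6 − 2 = 4.

4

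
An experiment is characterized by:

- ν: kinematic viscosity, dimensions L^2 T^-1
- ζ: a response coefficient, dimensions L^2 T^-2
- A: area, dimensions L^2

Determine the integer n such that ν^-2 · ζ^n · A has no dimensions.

1

Balance the L exponent: (2)·n from ζ, plus −2·(2) + (2) = -2 from the rest, must sum to zero.
2n − 2 = 0, so n = 1.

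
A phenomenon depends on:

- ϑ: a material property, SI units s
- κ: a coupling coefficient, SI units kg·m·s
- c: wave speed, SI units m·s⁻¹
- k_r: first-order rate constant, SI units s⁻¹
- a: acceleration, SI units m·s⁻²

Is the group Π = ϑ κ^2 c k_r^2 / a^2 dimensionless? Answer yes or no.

Sum the exponent of each base dimension across the product:
  M: [ϑ]_M + 2·[κ]_M + [c]_M + 2·[k_r]_M − 2·[a]_M = (0) + 2·(1) + (0) + 2·(0) − 2·(0) = 2
  L: [ϑ]_L + 2·[κ]_L + [c]_L + 2·[k_r]_L − 2·[a]_L = (0) + 2·(1) + (1) + 2·(0) − 2·(1) = 1
  T: [ϑ]_T + 2·[κ]_T + [c]_T + 2·[k_r]_T − 2·[a]_T = (1) + 2·(1) + (-1) + 2·(-1) − 2·(-2) = 4
Net dimensions [M² L T⁴] ≠ [1] — not dimensionless.

no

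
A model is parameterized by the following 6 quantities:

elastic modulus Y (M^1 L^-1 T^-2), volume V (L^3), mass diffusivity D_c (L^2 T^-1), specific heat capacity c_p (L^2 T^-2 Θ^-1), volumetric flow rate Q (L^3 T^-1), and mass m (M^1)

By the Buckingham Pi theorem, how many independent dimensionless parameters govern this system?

2

There are 6 variables and 4 base dimensions (M, L, T, Θ).
The dimension matrix has rank 4.
Independent dimensionless groups: 6 − 4 = 2.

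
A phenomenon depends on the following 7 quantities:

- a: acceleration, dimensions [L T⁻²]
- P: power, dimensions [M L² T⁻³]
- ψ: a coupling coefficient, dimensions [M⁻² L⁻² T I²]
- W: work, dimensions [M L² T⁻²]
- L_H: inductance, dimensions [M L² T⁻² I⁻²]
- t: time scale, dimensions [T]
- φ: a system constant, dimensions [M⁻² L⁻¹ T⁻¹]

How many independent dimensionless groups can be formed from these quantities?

3

There are 7 variables and 4 base dimensions (M, L, T, I).
The dimension matrix has rank 4.
Independent dimensionless groups: 7 − 4 = 3.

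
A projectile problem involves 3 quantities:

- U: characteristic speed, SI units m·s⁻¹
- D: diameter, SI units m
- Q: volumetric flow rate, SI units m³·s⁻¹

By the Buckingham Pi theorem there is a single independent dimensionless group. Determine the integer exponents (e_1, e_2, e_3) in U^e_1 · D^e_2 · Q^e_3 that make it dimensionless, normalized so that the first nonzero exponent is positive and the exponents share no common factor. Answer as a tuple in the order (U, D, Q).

(1, 2, -1)

L: e_1·(1) + e_2·(1) + e_3·(3) = 0
T: e_1·(-1) + e_2·(0) + e_3·(-1) = 0
Solving this homogeneous linear system for the smallest-integer solution (first nonzero entry positive) gives (1, 2, -1).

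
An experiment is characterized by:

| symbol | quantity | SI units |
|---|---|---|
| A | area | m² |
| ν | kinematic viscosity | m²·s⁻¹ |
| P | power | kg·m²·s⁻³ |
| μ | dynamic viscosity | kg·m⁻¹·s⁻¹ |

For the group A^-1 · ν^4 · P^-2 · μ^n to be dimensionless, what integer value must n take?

2

Balance the M exponent: (1)·n from μ, plus −(0) + 4·(0) − 2·(1) = -2 from the rest, must sum to zero.
n − 2 = 0, so n = 2.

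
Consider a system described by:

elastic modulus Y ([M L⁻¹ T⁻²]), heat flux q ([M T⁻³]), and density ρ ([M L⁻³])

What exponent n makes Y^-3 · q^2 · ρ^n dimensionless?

Balance the M exponent: (1)·n from ρ, plus −3·(1) + 2·(1) = -1 from the rest, must sum to zero.
n − 1 = 0, so n = 1.

1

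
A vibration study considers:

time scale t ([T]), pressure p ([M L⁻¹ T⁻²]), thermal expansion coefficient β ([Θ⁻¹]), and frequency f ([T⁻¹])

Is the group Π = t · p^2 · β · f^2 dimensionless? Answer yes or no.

Sum the exponent of each base dimension across the product:
  M: [t]_M + 2·[p]_M + [β]_M + 2·[f]_M = (0) + 2·(1) + (0) + 2·(0) = 2
  L: [t]_L + 2·[p]_L + [β]_L + 2·[f]_L = (0) + 2·(-1) + (0) + 2·(0) = -2
  T: [t]_T + 2·[p]_T + [β]_T + 2·[f]_T = (1) + 2·(-2) + (0) + 2·(-1) = -5
  Θ: [t]_Θ + 2·[p]_Θ + [β]_Θ + 2·[f]_Θ = (0) + 2·(0) + (-1) + 2·(0) = -1
Net dimensions [M² L⁻² T⁻⁵ Θ⁻¹] ≠ [1] — not dimensionless.

no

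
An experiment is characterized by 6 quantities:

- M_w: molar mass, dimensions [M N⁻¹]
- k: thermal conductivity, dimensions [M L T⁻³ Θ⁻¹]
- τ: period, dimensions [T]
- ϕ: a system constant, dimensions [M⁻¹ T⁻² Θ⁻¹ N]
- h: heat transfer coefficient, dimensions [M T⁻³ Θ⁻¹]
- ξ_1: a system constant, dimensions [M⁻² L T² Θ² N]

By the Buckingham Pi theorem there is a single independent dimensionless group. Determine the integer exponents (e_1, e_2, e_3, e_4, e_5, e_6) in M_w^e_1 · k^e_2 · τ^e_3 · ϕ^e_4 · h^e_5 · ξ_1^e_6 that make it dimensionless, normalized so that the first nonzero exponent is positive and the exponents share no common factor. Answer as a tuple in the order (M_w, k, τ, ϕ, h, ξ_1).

M: e_1·(1) + e_2·(1) + e_3·(0) + e_4·(-1) + e_5·(1) + e_6·(-2) = 0
L: e_1·(0) + e_2·(1) + e_3·(0) + e_4·(0) + e_5·(0) + e_6·(1) = 0
T: e_1·(0) + e_2·(-3) + e_3·(1) + e_4·(-2) + e_5·(-3) + e_6·(2) = 0
Θ: e_1·(0) + e_2·(-1) + e_3·(0) + e_4·(-1) + e_5·(-1) + e_6·(2) = 0
N: e_1·(-1) + e_2·(0) + e_3·(0) + e_4·(1) + e_5·(0) + e_6·(1) = 0
Solving this homogeneous linear system for the smallest-integer solution (first nonzero entry positive) gives (2, -1, 3, 1, 2, 1).

(2, -1, 3, 1, 2, 1)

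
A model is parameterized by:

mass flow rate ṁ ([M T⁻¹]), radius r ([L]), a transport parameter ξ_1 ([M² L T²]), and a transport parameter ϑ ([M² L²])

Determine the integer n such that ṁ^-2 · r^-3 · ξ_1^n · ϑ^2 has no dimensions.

Balance the M exponent: (2)·n from ξ_1, plus −2·(1) − 3·(0) + 2·(2) = 2 from the rest, must sum to zero.
2n + 2 = 0, so n = -1.

-1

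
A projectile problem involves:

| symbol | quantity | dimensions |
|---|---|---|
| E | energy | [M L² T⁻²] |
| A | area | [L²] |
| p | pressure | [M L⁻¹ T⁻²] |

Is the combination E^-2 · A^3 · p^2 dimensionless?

yes

Sum the exponent of each base dimension across the product:
  M: −2·[E]_M + 3·[A]_M + 2·[p]_M = −2·(1) + 3·(0) + 2·(1) = 0
  L: −2·[E]_L + 3·[A]_L + 2·[p]_L = −2·(2) + 3·(2) + 2·(-1) = 0
  T: −2·[E]_T + 3·[A]_T + 2·[p]_T = −2·(-2) + 3·(0) + 2·(-2) = 0
  Θ: −2·[E]_Θ + 3·[A]_Θ + 2·[p]_Θ = −2·(0) + 3·(0) + 2·(0) = 0
All base exponents vanish — dimensionless.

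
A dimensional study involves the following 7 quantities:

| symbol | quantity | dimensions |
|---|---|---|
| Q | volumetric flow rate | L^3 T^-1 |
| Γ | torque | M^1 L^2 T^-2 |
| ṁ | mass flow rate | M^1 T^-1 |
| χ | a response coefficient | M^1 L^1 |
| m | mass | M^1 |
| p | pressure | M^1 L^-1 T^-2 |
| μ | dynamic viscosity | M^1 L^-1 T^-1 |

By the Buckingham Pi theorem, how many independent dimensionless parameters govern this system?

4

There are 7 variables and 3 base dimensions (M, L, T).
The dimension matrix has rank 3.
Independent dimensionless groups: 7 − 3 = 4.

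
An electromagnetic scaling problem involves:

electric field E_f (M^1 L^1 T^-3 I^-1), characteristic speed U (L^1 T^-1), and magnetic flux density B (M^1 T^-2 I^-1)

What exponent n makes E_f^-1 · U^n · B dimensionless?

1

Balance the L exponent: (1)·n from U, plus −(1) + (0) = -1 from the rest, must sum to zero.
n − 1 = 0, so n = 1.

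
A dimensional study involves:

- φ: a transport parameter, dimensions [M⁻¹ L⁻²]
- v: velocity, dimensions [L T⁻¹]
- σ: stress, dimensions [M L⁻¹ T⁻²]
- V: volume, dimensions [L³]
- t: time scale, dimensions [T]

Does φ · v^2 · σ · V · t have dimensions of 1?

Sum the exponent of each base dimension across the product:
  M: [φ]_M + 2·[v]_M + [σ]_M + [V]_M + [t]_M = (-1) + 2·(0) + (1) + (0) + (0) = 0
  L: [φ]_L + 2·[v]_L + [σ]_L + [V]_L + [t]_L = (-2) + 2·(1) + (-1) + (3) + (0) = 2
  T: [φ]_T + 2·[v]_T + [σ]_T + [V]_T + [t]_T = (0) + 2·(-1) + (-2) + (0) + (1) = -3
Net dimensions [L² T⁻³] ≠ [1] — not dimensionless.

no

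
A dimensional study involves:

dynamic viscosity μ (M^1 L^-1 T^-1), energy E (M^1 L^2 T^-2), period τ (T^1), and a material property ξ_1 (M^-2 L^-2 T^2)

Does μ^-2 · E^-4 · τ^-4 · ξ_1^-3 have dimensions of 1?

yes

Sum the exponent of each base dimension across the product:
  M: −2·[μ]_M − 4·[E]_M − 4·[τ]_M − 3·[ξ_1]_M = −2·(1) − 4·(1) − 4·(0) − 3·(-2) = 0
  L: −2·[μ]_L − 4·[E]_L − 4·[τ]_L − 3·[ξ_1]_L = −2·(-1) − 4·(2) − 4·(0) − 3·(-2) = 0
  T: −2·[μ]_T − 4·[E]_T − 4·[τ]_T − 3·[ξ_1]_T = −2·(-1) − 4·(-2) − 4·(1) − 3·(2) = 0
All base exponents vanish — dimensionless.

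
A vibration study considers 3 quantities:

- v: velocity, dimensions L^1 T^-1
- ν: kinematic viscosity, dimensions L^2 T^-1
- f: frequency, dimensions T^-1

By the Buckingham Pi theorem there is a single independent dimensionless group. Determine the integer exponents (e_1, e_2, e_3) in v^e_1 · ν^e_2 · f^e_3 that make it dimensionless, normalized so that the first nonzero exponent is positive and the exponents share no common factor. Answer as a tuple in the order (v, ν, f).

L: e_1·(1) + e_2·(2) + e_3·(0) = 0
T: e_1·(-1) + e_2·(-1) + e_3·(-1) = 0
Solving this homogeneous linear system for the smallest-integer solution (first nonzero entry positive) gives (2, -1, -1).

(2, -1, -1)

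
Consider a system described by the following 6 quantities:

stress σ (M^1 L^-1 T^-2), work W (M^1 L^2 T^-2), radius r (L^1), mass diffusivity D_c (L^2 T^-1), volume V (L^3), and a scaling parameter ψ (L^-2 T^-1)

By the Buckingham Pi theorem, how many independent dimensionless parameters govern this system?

There are 6 variables and 3 base dimensions (M, L, T).
The dimension matrix has rank 3.
Independent dimensionless groups: 6 − 3 = 3.

3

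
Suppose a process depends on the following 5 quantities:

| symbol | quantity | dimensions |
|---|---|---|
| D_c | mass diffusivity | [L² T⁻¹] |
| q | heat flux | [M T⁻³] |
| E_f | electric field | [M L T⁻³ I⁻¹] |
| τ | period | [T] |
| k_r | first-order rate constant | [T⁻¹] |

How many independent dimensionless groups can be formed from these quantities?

There are 5 variables and 4 base dimensions (M, L, T, I).
The dimension matrix has rank 4.
Independent dimensionless groups: 5 − 4 = 1.

1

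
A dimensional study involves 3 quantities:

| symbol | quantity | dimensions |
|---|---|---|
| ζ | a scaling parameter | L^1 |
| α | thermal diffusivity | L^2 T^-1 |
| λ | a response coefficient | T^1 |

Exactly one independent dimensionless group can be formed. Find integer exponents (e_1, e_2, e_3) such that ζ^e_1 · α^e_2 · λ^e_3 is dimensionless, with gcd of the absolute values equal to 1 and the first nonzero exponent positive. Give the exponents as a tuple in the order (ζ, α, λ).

(2, -1, -1)

L: e_1·(1) + e_2·(2) + e_3·(0) = 0
T: e_1·(0) + e_2·(-1) + e_3·(1) = 0
Solving this homogeneous linear system for the smallest-integer solution (first nonzero entry positive) gives (2, -1, -1).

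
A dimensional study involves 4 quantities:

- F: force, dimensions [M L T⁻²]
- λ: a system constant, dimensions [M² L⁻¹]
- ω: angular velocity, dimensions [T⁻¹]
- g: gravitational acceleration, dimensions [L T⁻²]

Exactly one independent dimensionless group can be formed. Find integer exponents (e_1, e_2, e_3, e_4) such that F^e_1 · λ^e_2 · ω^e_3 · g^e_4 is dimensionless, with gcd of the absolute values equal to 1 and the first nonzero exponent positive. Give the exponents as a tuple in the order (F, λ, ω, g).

M: e_1·(1) + e_2·(2) + e_3·(0) + e_4·(0) = 0
L: e_1·(1) + e_2·(-1) + e_3·(0) + e_4·(1) = 0
T: e_1·(-2) + e_2·(0) + e_3·(-1) + e_4·(-2) = 0
Solving this homogeneous linear system for the smallest-integer solution (first nonzero entry positive) gives (2, -1, 2, -3).

(2, -1, 2, -3)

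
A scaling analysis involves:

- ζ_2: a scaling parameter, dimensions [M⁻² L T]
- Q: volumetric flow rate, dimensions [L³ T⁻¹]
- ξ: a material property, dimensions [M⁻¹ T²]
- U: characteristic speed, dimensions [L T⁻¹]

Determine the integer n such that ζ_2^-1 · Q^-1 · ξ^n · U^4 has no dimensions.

2

Balance the M exponent: (-1)·n from ξ, plus −(-2) − (0) + 4·(0) = 2 from the rest, must sum to zero.
−n + 2 = 0, so n = 2.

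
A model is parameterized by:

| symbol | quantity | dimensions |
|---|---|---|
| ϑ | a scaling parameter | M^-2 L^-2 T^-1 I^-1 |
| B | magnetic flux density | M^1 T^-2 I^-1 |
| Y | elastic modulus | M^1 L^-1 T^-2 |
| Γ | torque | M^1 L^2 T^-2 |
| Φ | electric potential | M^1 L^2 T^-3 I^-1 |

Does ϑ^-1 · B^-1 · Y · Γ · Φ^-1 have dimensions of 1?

Sum the exponent of each base dimension across the product:
  M: −[ϑ]_M − [B]_M + [Y]_M + [Γ]_M − [Φ]_M = −(-2) − (1) + (1) + (1) − (1) = 2
  L: −[ϑ]_L − [B]_L + [Y]_L + [Γ]_L − [Φ]_L = −(-2) − (0) + (-1) + (2) − (2) = 1
  T: −[ϑ]_T − [B]_T + [Y]_T + [Γ]_T − [Φ]_T = −(-1) − (-2) + (-2) + (-2) − (-3) = 2
  I: −[ϑ]_I − [B]_I + [Y]_I + [Γ]_I − [Φ]_I = −(-1) − (-1) + (0) + (0) − (-1) = 3
Net dimensions [M² L T² I³] ≠ [1] — not dimensionless.

no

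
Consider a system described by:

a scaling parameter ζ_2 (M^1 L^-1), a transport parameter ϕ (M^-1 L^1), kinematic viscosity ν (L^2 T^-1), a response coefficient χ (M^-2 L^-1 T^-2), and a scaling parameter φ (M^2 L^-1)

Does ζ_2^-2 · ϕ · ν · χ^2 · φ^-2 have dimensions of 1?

no

Sum the exponent of each base dimension across the product:
  M: −2·[ζ_2]_M + [ϕ]_M + [ν]_M + 2·[χ]_M − 2·[φ]_M = −2·(1) + (-1) + (0) + 2·(-2) − 2·(2) = -11
  L: −2·[ζ_2]_L + [ϕ]_L + [ν]_L + 2·[χ]_L − 2·[φ]_L = −2·(-1) + (1) + (2) + 2·(-1) − 2·(-1) = 5
  T: −2·[ζ_2]_T + [ϕ]_T + [ν]_T + 2·[χ]_T − 2·[φ]_T = −2·(0) + (0) + (-1) + 2·(-2) − 2·(0) = -5
Net dimensions [M⁻¹¹ L⁵ T⁻⁵] ≠ [1] — not dimensionless.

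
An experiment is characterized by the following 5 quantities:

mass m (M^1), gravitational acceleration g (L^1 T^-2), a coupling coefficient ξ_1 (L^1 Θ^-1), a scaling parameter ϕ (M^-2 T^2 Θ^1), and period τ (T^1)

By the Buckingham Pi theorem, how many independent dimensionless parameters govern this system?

There are 5 variables and 4 base dimensions (M, L, T, Θ).
The dimension matrix has rank 4.
Independent dimensionless groups: 5 − 4 = 1.

1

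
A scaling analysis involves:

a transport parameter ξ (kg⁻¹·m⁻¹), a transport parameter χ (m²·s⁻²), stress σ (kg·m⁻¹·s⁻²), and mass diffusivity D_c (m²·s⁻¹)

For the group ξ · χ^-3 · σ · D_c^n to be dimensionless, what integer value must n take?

Balance the L exponent: (2)·n from D_c, plus (-1) − 3·(2) + (-1) = -8 from the rest, must sum to zero.
2n − 8 = 0, so n = 4.

4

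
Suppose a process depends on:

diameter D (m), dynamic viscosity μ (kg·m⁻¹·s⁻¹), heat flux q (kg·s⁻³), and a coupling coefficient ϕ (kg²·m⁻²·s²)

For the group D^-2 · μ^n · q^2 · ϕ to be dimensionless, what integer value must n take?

-4

Balance the M exponent: (1)·n from μ, plus −2·(0) + 2·(1) + (2) = 4 from the rest, must sum to zero.
n + 4 = 0, so n = -4.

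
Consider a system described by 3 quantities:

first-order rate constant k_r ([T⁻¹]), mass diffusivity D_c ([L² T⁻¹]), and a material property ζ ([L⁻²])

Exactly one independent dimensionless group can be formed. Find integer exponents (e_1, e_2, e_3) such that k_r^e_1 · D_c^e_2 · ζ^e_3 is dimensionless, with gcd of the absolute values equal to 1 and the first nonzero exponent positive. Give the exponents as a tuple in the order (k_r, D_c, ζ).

(1, -1, -1)

L: e_1·(0) + e_2·(2) + e_3·(-2) = 0
T: e_1·(-1) + e_2·(-1) + e_3·(0) = 0
Solving this homogeneous linear system for the smallest-integer solution (first nonzero entry positive) gives (1, -1, -1).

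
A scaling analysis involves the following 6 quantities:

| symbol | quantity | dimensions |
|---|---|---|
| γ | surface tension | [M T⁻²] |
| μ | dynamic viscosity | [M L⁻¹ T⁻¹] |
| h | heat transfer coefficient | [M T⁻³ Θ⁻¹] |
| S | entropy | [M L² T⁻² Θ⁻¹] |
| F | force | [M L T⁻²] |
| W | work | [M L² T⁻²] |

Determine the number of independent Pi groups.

2

There are 6 variables and 4 base dimensions (M, L, T, Θ).
The dimension matrix has rank 4.
Independent dimensionless groups: 6 − 4 = 2.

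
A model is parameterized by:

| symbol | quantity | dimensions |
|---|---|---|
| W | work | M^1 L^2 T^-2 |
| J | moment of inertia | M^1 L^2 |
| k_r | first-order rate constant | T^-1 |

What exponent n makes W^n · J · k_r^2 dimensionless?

-1

Balance the M exponent: (1)·n from W, plus (1) + 2·(0) = 1 from the rest, must sum to zero.
n + 1 = 0, so n = -1.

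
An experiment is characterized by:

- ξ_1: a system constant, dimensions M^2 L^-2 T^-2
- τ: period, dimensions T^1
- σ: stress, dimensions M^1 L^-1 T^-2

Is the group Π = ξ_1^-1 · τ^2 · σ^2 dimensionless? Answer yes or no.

Sum the exponent of each base dimension across the product:
  M: −[ξ_1]_M + 2·[τ]_M + 2·[σ]_M = −(2) + 2·(0) + 2·(1) = 0
  L: −[ξ_1]_L + 2·[τ]_L + 2·[σ]_L = −(-2) + 2·(0) + 2·(-1) = 0
  T: −[ξ_1]_T + 2·[τ]_T + 2·[σ]_T = −(-2) + 2·(1) + 2·(-2) = 0
All base exponents vanish — dimensionless.

yes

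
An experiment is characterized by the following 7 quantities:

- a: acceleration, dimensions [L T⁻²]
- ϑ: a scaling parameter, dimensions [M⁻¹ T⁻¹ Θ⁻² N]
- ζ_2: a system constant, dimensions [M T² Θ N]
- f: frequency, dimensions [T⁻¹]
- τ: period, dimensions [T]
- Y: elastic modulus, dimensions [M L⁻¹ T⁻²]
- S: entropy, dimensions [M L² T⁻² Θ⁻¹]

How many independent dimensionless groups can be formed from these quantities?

There are 7 variables and 5 base dimensions (M, L, T, Θ, N).
The dimension matrix has rank 5.
Independent dimensionless groups: 7 − 5 = 2.

2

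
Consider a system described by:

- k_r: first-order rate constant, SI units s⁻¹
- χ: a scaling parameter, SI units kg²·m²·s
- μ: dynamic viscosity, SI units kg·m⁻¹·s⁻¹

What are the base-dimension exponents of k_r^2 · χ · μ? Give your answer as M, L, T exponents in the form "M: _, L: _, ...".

Collect each base-dimension exponent across the product:
  M: 2·(0) + (2) + (1) = 3
  L: 2·(0) + (2) + (-1) = 1
  T: 2·(-1) + (1) + (-1) = -2
So the dimensions are [M³ L T⁻²].

M: 3, L: 1, T: -2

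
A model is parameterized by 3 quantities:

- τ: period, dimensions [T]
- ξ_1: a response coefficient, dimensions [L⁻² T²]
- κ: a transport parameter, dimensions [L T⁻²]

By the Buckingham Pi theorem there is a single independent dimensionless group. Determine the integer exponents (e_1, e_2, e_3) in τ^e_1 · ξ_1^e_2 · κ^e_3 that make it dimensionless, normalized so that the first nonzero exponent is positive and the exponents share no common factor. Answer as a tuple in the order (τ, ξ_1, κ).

(2, 1, 2)

L: e_1·(0) + e_2·(-2) + e_3·(1) = 0
T: e_1·(1) + e_2·(2) + e_3·(-2) = 0
Solving this homogeneous linear system for the smallest-integer solution (first nonzero entry positive) gives (2, 1, 2).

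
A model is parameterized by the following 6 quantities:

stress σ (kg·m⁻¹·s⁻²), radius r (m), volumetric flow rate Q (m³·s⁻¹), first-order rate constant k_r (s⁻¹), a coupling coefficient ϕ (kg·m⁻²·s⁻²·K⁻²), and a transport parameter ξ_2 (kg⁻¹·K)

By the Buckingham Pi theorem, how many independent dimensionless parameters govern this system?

2

There are 6 variables and 4 base dimensions (M, L, T, Θ).
The dimension matrix has rank 4.
Independent dimensionless groups: 6 − 4 = 2.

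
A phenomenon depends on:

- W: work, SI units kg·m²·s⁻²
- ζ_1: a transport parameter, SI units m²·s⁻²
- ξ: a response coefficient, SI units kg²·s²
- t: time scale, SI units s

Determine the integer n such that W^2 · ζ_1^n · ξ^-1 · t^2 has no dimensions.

Balance the L exponent: (2)·n from ζ_1, plus 2·(2) − (0) + 2·(0) = 4 from the rest, must sum to zero.
2n + 4 = 0, so n = -2.

-2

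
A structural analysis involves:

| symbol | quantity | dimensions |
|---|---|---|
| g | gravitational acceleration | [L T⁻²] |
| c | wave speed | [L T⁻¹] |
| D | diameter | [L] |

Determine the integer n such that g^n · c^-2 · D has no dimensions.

1

Balance the L exponent: (1)·n from g, plus −2·(1) + (1) = -1 from the rest, must sum to zero.
n − 1 = 0, so n = 1.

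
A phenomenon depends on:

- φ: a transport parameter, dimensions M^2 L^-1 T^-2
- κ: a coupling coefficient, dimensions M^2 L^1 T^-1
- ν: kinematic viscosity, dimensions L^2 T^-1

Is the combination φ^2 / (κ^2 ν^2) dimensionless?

no

Sum the exponent of each base dimension across the product:
  M: 2·[φ]_M − 2·[κ]_M − 2·[ν]_M = 2·(2) − 2·(2) − 2·(0) = 0
  L: 2·[φ]_L − 2·[κ]_L − 2·[ν]_L = 2·(-1) − 2·(1) − 2·(2) = -8
  T: 2·[φ]_T − 2·[κ]_T − 2·[ν]_T = 2·(-2) − 2·(-1) − 2·(-1) = 0
Net dimensions [L⁻⁸] ≠ [1] — not dimensionless.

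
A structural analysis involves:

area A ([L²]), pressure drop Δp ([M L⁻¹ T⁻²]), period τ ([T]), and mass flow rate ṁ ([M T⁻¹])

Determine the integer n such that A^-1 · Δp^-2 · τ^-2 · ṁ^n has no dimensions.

Balance the M exponent: (1)·n from ṁ, plus −(0) − 2·(1) − 2·(0) = -2 from the rest, must sum to zero.
n − 2 = 0, so n = 2.

2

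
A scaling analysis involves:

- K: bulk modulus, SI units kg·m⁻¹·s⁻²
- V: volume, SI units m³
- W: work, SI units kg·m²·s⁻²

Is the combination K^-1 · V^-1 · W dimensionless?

Sum the exponent of each base dimension across the product:
  M: −[K]_M − [V]_M + [W]_M = −(1) − (0) + (1) = 0
  L: −[K]_L − [V]_L + [W]_L = −(-1) − (3) + (2) = 0
  T: −[K]_T − [V]_T + [W]_T = −(-2) − (0) + (-2) = 0
  N: −[K]_N − [V]_N + [W]_N = −(0) − (0) + (0) = 0
All base exponents vanish — dimensionless.

yes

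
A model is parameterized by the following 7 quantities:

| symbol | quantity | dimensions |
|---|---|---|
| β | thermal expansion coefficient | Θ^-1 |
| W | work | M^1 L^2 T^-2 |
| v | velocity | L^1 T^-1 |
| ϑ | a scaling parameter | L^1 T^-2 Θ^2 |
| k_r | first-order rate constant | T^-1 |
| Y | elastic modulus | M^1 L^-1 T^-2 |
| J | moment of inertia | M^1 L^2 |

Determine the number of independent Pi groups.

3

There are 7 variables and 4 base dimensions (M, L, T, Θ).
The dimension matrix has rank 4.
Independent dimensionless groups: 7 − 4 = 3.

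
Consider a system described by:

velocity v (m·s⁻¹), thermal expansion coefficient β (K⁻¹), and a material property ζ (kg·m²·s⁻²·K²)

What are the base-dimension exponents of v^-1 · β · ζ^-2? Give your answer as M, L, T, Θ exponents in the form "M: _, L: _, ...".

M: -2, L: -5, T: 5, Θ: -5

Collect each base-dimension exponent across the product:
  M: −(0) + (0) − 2·(1) = -2
  L: −(1) + (0) − 2·(2) = -5
  T: −(-1) + (0) − 2·(-2) = 5
  Θ: −(0) + (-1) − 2·(2) = -5
So the dimensions are [M⁻² L⁻⁵ T⁵ Θ⁻⁵].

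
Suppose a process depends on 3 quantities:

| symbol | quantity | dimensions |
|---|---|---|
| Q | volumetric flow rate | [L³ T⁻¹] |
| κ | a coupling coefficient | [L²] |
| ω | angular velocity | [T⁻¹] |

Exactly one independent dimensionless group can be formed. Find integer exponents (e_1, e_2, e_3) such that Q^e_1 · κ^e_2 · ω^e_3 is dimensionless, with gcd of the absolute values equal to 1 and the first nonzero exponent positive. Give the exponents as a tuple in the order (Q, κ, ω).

L: e_1·(3) + e_2·(2) + e_3·(0) = 0
T: e_1·(-1) + e_2·(0) + e_3·(-1) = 0
Solving this homogeneous linear system for the smallest-integer solution (first nonzero entry positive) gives (2, -3, -2).

(2, -3, -2)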